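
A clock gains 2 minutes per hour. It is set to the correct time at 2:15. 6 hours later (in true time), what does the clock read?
For every 60 true minutes, the faulty clock advances 60 + 2 = 62 minutes.
True elapsed: 6 hours = 360 minutes.
Faulty clock advances: 360 x 62/60 = 372 minutes (drift: 12 minutes ahead).
Shown time: 2:15 + 372 minutes = 8:27.

Final answer: 8:27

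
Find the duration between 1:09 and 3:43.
From 1:09 to 3:43:
(3 x 60 + 43) - (1 x 60 + 9) = 223 - 69 = 154 minutes
= 2 hours and 34 minutes

Final answer: 2 hours and 34 minutes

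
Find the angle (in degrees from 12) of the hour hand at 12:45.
The hour hand moves 30 degrees per hour and 0.5 degrees per minute.
At 12:45: (0) x 30 + 45 x 0.5 = 0 + 22.5 = 22.5 degrees

Final answer: 22.5 degrees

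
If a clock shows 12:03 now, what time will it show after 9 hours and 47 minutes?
Starting time: 12:03
Adding 47 minutes to 3 minutes: 3 + 47 = 50 minutes
Adding 9 hours: 12 + 9 = 21 - 12 = 9
Final time: 9:50

Final answer: 9:50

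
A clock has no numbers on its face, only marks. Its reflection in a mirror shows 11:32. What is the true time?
Reflection across the vertical (12-6) axis maps a hand at angle A degrees to (360 - A) degrees, which sends a reading of T minutes past 12:00 to (720 - T) minutes past 12:00.
Mirror reads 11:32 = 692 minutes past 12:00.
Actual time: (720 - 692) mod 720 = 28 minutes = 12:28.

Final answer: 12:28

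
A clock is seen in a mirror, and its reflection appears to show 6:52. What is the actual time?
Reflection across the vertical (12-6) axis maps a hand at angle A degrees to (360 - A) degrees, which sends a reading of T minutes past 12:00 to (720 - T) minutes past 12:00.
Mirror reads 6:52 = 412 minutes past 12:00.
Actual time: (720 - 412) mod 720 = 308 minutes = 5:08.

Final answer: 5:08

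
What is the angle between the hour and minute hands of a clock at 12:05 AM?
Hour hand position: 0 x 30 + 5 x 0.5 = 2.5 degrees
Minute hand position: 5 x 6 = 30 degrees
Difference: |2.5 - 30| = 27.5 degrees
The angle between the hands is 27.5 degrees

Final answer: 27.5 degrees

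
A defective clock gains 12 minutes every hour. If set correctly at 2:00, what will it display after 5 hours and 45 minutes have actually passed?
For every 60 true minutes, the faulty clock advances 60 + 12 = 72 minutes.
True elapsed: 5 hours and 45 minutes = 345 minutes.
Faulty clock advances: 345 x 72/60 = 414 minutes (drift: 69 minutes ahead).
Shown time: 2:00 + 414 minutes = 8:54.

Final answer: 8:54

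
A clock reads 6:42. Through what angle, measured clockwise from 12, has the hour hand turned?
The hour hand moves 30 degrees per hour and 0.5 degrees per minute.
At 6:42: (6) x 30 + 42 x 0.5 = 180 + 21 = 201 degrees

Final answer: 201 degrees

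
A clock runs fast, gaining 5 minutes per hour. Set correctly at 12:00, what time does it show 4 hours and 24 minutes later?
For every 60 true minutes, the faulty clock advances 60 + 5 = 65 minutes.
True elapsed: 4 hours and 24 minutes = 264 minutes.
Faulty clock advances: 264 x 65/60 = 286 minutes (drift: 22 minutes ahead).
Shown time: 12:00 + 286 minutes = 4:46.

Final answer: 4:46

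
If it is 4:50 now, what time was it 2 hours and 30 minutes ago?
Starting time: 4:50 = 290 total minutes past 12:00
Subtracting: 2 hours and 30 minutes = 150 minutes
290 - 150 = 140 minutes
= 2 hours and 20 minutes past 12:00 = 2:20

Final answer: 2:20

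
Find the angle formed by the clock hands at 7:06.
Hour hand position: 7 x 30 + 6 x 0.5 = 213 degrees
Minute hand position: 6 x 6 = 36 degrees
Difference: |213 - 36| = 177 degrees
The angle between the hands is 177 degrees

Final answer: 177 degrees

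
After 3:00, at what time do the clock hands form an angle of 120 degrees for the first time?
At t minutes past 3:00, the hour hand is at 30 x 3 + 0.5t degrees and the minute hand is at 6t degrees.
The smaller angle between them is 120 degrees when |30H - 5.5t| = 120 or |30H - 5.5t| = 240.
With H = 3, solve 30 x 3 - 5.5t = +/- target for each target:
  t = (30 x 3 - 120) / 5.5 = -5.45 (outside (0, 60))
  t = (30 x 3 + 120) / 5.5 = 38.18
  t = (30 x 3 - 240) / 5.5 = -27.27 (outside (0, 60))
  t = (30 x 3 + 240) / 5.5 = 60 (outside (0, 60))
Valid solutions in (0, 60): {38.18} minutes.
The first occurrence is t = 38.18 minutes.
The hands form a 120-degree angle at 38.18 minutes past 3:00.

Final answer: 38.18 minutes past 3:00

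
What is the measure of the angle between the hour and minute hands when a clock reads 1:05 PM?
Hour hand position: 1 x 30 + 5 x 0.5 = 32.5 degrees
Minute hand position: 5 x 6 = 30 degrees
Difference: |32.5 - 30| = 2.5 degrees
The angle between the hands is 2.5 degrees

Final answer: 2.5 degrees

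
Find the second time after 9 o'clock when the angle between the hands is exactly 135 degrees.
At t minutes past 9:00, the hour hand is at 30 x 9 + 0.5t degrees and the minute hand is at 6t degrees.
The smaller angle between them is 135 degrees when |30H - 5.5t| = 135 or |30H - 5.5t| = 225.
With H = 9, solve 30 x 9 - 5.5t = +/- target for each target:
  t = (30 x 9 - 135) / 5.5 = 24.55
  t = (30 x 9 + 135) / 5.5 = 73.64 (outside (0, 60))
  t = (30 x 9 - 225) / 5.5 = 8.18
  t = (30 x 9 + 225) / 5.5 = 90 (outside (0, 60))
Valid solutions in (0, 60): {8.18, 24.55} minutes.
The second occurrence is t = 24.55 minutes.
The hands form a 135-degree angle at 24.55 minutes past 9:00.

Final answer: 24.55 minutes past 9:00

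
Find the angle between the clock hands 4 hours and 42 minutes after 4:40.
First find the time 4 hours and 42 minutes after 4:40.
Total minutes: 4 x 60 + 40 + 4 x 60 + 42 = 562.
562 mod 720 = 562 minutes = 9:22.
Now compute the angle at 9:22:
Hour hand: 9 x 30 + 22 x 0.5 = 281 degrees
Minute hand: 22 x 6 = 132 degrees
Difference: |281 - 132| = 149 degrees
The angle is 149 degrees

Final answer: 149 degrees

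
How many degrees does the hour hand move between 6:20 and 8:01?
The hour hand moves 0.5 degrees per minute.
Time elapsed: 8:01 - 6:20 = 101 minutes
Angular displacement: 101 x 0.5 = 50.5 degrees

Final answer: 50.5 degrees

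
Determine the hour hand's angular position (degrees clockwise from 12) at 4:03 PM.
The hour hand moves 30 degrees per hour and 0.5 degrees per minute.
At 4:03: (4) x 30 + 3 x 0.5 = 120 + 1.5 = 121.5 degrees

Final answer: 121.5 degrees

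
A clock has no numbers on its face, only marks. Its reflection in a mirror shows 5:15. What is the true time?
Reflection across the vertical (12-6) axis maps a hand at angle A degrees to (360 - A) degrees, which sends a reading of T minutes past 12:00 to (720 - T) minutes past 12:00.
Mirror reads 5:15 = 315 minutes past 12:00.
Actual time: (720 - 315) mod 720 = 405 minutes = 6:45.

Final answer: 6:45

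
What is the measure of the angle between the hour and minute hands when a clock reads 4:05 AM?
Hour hand position: 4 x 30 + 5 x 0.5 = 122.5 degrees
Minute hand position: 5 x 6 = 30 degrees
Difference: |122.5 - 30| = 92.5 degrees
The angle between the hands is 92.5 degrees

Final answer: 92.5 degrees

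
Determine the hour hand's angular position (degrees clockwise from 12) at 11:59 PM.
The hour hand moves 30 degrees per hour and 0.5 degrees per minute.
At 11:59: (11) x 30 + 59 x 0.5 = 330 + 29.5 = 359.5 degrees

Final answer: 359.5 degrees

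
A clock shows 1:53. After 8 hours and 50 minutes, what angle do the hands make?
First find the time 8 hours and 50 minutes after 1:53.
Total minutes: 1 x 60 + 53 + 8 x 60 + 50 = 643.
643 mod 720 = 643 minutes = 10:43.
Now compute the angle at 10:43:
Hour hand: 10 x 30 + 43 x 0.5 = 321.5 degrees
Minute hand: 43 x 6 = 258 degrees
Difference: |321.5 - 258| = 63.5 degrees
The angle is 63.5 degrees

Final answer: 63.5 degrees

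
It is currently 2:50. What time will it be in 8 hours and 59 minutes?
Starting time: 2:50
Adding 59 minutes to 50 minutes: 50 + 59 = 109 minutes = 1 hour and 49 minutes
Adding 8 hours: 2 + 8 + 1 (carry) = 11
Final time: 11:49

Final answer: 11:49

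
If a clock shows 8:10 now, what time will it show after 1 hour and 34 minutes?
Starting time: 8:10
Adding 34 minutes to 10 minutes: 10 + 34 = 44 minutes
Adding 1 hour: 8 + 1 = 9
Final time: 9:44

Final answer: 9:44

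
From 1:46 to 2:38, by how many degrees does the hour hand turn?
The hour hand moves 0.5 degrees per minute.
Time elapsed: 2:38 - 1:46 = 52 minutes
Angular displacement: 52 x 0.5 = 26 degrees

Final answer: 26 degrees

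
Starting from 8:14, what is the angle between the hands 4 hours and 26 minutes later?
First find the time 4 hours and 26 minutes after 8:14.
Total minutes: 8 x 60 + 14 + 4 x 60 + 26 = 760.
760 mod 720 = 40 minutes = 12:40.
Now compute the angle at 12:40:
Hour hand: 0 x 30 + 40 x 0.5 = 20 degrees
Minute hand: 40 x 6 = 240 degrees
Difference: |20 - 240| = 220 degrees
Smaller angle: 360 - 220 = 140 degrees

Final answer: 140 degrees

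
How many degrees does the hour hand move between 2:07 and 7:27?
The hour hand moves 0.5 degrees per minute.
Time elapsed: 7:27 - 2:07 = 320 minutes
Angular displacement: 320 x 0.5 = 160 degrees

Final answer: 160 degrees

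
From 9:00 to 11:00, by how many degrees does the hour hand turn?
The hour hand moves 0.5 degrees per minute.
Time elapsed: 11:00 - 9:00 = 120 minutes
Angular displacement: 120 x 0.5 = 60 degrees

Final answer: 60 degrees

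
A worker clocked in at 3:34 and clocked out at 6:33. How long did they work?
From 3:34 to 6:33:
(6 x 60 + 33) - (3 x 60 + 34) = 393 - 214 = 179 minutes
= 2 hours and 59 minutes

Final answer: 2 hours and 59 minutes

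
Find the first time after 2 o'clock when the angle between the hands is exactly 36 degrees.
At t minutes past 2:00, the hour hand is at 30 x 2 + 0.5t degrees and the minute hand is at 6t degrees.
The smaller angle between them is 36 degrees when |30H - 5.5t| = 36 or |30H - 5.5t| = 324.
With H = 2, solve 30 x 2 - 5.5t = +/- target for each target:
  t = (30 x 2 - 36) / 5.5 = 4.36
  t = (30 x 2 + 36) / 5.5 = 17.45
  t = (30 x 2 - 324) / 5.5 = -48 (outside (0, 60))
  t = (30 x 2 + 324) / 5.5 = 69.82 (outside (0, 60))
Valid solutions in (0, 60): {4.36, 17.45} minutes.
The first occurrence is t = 4.36 minutes.
The hands form a 36-degree angle at 4.36 minutes past 2:00.

Final answer: 4.36 minutes past 2:00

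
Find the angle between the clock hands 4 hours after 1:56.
First find the time 4 hours after 1:56.
Total minutes: 1 x 60 + 56 + 4 x 60 + 0 = 356.
356 mod 720 = 356 minutes = 5:56.
Now compute the angle at 5:56:
Hour hand: 5 x 30 + 56 x 0.5 = 178 degrees
Minute hand: 56 x 6 = 336 degrees
Difference: |178 - 336| = 158 degrees
The angle is 158 degrees

Final answer: 158 degrees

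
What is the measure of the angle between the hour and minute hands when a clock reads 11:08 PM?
Hour hand position: 11 x 30 + 8 x 0.5 = 334 degrees
Minute hand position: 8 x 6 = 48 degrees
Difference: |334 - 48| = 286 degrees
Since 286 > 180, the smaller angle is 360 - 286 = 74 degrees

Final answer: 74 degrees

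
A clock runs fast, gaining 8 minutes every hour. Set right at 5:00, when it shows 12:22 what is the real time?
For every 60 true minutes, the faulty clock advances 68 minutes, so 1 faulty-clock minute corresponds to 60/68 true minutes.
From 5:00 to 12:22 on the faulty dial is 442 minutes.
True elapsed: 442 x 60/68 = 390 minutes = 6 hours and 30 minutes.
True time: 5:00 + 6 hours and 30 minutes = 11:30.

Final answer: 11:30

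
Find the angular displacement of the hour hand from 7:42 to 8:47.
The hour hand moves 0.5 degrees per minute.
Time elapsed: 8:47 - 7:42 = 65 minutes
Angular displacement: 65 x 0.5 = 32.5 degrees

Final answer: 32.5 degrees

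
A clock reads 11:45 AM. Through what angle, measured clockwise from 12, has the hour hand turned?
The hour hand moves 30 degrees per hour and 0.5 degrees per minute.
At 11:45: (11) x 30 + 45 x 0.5 = 330 + 22.5 = 352.5 degrees

Final answer: 352.5 degrees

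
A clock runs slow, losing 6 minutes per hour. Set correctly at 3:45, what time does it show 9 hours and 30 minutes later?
For every 60 true minutes, the faulty clock advances 60 - 6 = 54 minutes.
True elapsed: 9 hours and 30 minutes = 570 minutes.
Faulty clock advances: 570 x 54/60 = 513 minutes (drift: 57 minutes behind).
Shown time: 3:45 + 513 minutes = 12:18.

Final answer: 12:18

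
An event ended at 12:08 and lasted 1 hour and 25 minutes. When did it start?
Starting time: 12:08 = 8 total minutes past 12:00
Subtracting: 1 hour and 25 minutes = 85 minutes
8 - 85 = -77 (negative, add 12 hours = 720) = 643 minutes
= 10 hours and 43 minutes past 12:00 = 10:43

Final answer: 10:43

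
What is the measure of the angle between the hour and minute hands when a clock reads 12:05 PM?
Hour hand position: 0 x 30 + 5 x 0.5 = 2.5 degrees
Minute hand position: 5 x 6 = 30 degrees
Difference: |2.5 - 30| = 27.5 degrees
The angle between the hands is 27.5 degrees

Final answer: 27.5 degrees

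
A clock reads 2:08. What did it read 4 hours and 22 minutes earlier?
Starting time: 2:08 = 128 total minutes past 12:00
Subtracting: 4 hours and 22 minutes = 262 minutes
128 - 262 = -134 (negative, add 12 hours = 720) = 586 minutes
= 9 hours and 46 minutes past 12:00 = 9:46

Final answer: 9:46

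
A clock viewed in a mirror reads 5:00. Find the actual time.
Reflection across the vertical (12-6) axis maps a hand at angle A degrees to (360 - A) degrees, which sends a reading of T minutes past 12:00 to (720 - T) minutes past 12:00.
Mirror reads 5:00 = 300 minutes past 12:00.
Actual time: (720 - 300) mod 720 = 420 minutes = 7:00.

Final answer: 7:00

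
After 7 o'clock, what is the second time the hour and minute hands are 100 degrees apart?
At t minutes past 7:00, the hour hand is at 30 x 7 + 0.5t degrees and the minute hand is at 6t degrees.
The smaller angle between them is 100 degrees when |30H - 5.5t| = 100 or |30H - 5.5t| = 260.
With H = 7, solve 30 x 7 - 5.5t = +/- target for each target:
  t = (30 x 7 - 100) / 5.5 = 20
  t = (30 x 7 + 100) / 5.5 = 56.36
  t = (30 x 7 - 260) / 5.5 = -9.09 (outside (0, 60))
  t = (30 x 7 + 260) / 5.5 = 85.45 (outside (0, 60))
Valid solutions in (0, 60): {20, 56.36} minutes.
The second occurrence is t = 56.36 minutes.
The hands form a 100-degree angle at 56.36 minutes past 7:00.

Final answer: 56.36 minutes past 7:00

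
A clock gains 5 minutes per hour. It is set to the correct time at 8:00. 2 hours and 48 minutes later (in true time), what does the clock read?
For every 60 true minutes, the faulty clock advances 60 + 5 = 65 minutes.
True elapsed: 2 hours and 48 minutes = 168 minutes.
Faulty clock advances: 168 x 65/60 = 182 minutes (drift: 14 minutes ahead).
Shown time: 8:00 + 182 minutes = 11:02.

Final answer: 11:02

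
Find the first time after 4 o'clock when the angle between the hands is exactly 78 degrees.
At t minutes past 4:00, the hour hand is at 30 x 4 + 0.5t degrees and the minute hand is at 6t degrees.
The smaller angle between them is 78 degrees when |30H - 5.5t| = 78 or |30H - 5.5t| = 282.
With H = 4, solve 30 x 4 - 5.5t = +/- target for each target:
  t = (30 x 4 - 78) / 5.5 = 7.64
  t = (30 x 4 + 78) / 5.5 = 36
  t = (30 x 4 - 282) / 5.5 = -29.45 (outside (0, 60))
  t = (30 x 4 + 282) / 5.5 = 73.09 (outside (0, 60))
Valid solutions in (0, 60): {7.64, 36} minutes.
The first occurrence is t = 7.64 minutes.
The hands form a 78-degree angle at 7.64 minutes past 4:00.

Final answer: 7.64 minutes past 4:00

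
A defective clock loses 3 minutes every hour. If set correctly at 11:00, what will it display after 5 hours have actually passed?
For every 60 true minutes, the faulty clock advances 60 - 3 = 57 minutes.
True elapsed: 5 hours = 300 minutes.
Faulty clock advances: 300 x 57/60 = 285 minutes (drift: 15 minutes behind).
Shown time: 11:00 + 285 minutes = 3:45.

Final answer: 3:45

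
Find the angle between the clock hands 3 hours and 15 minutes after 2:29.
First find the time 3 hours and 15 minutes after 2:29.
Total minutes: 2 x 60 + 29 + 3 x 60 + 15 = 344.
344 mod 720 = 344 minutes = 5:44.
Now compute the angle at 5:44:
Hour hand: 5 x 30 + 44 x 0.5 = 172 degrees
Minute hand: 44 x 6 = 264 degrees
Difference: |172 - 264| = 92 degrees
The angle is 92 degrees

Final answer: 92 degrees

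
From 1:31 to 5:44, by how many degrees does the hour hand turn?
The hour hand moves 0.5 degrees per minute.
Time elapsed: 5:44 - 1:31 = 253 minutes
Angular displacement: 253 x 0.5 = 126.5 degrees

Final answer: 126.5 degrees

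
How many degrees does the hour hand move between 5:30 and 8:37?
The hour hand moves 0.5 degrees per minute.
Time elapsed: 8:37 - 5:30 = 187 minutes
Angular displacement: 187 x 0.5 = 93.5 degrees

Final answer: 93.5 degrees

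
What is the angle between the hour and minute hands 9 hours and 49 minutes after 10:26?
First find the time 9 hours and 49 minutes after 10:26.
Total minutes: 10 x 60 + 26 + 9 x 60 + 49 = 1215.
1215 mod 720 = 495 minutes = 8:15.
Now compute the angle at 8:15:
Hour hand: 8 x 30 + 15 x 0.5 = 247.5 degrees
Minute hand: 15 x 6 = 90 degrees
Difference: |247.5 - 90| = 157.5 degrees
The angle is 157.5 degrees

Final answer: 157.5 degrees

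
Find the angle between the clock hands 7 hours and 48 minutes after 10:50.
First find the time 7 hours and 48 minutes after 10:50.
Total minutes: 10 x 60 + 50 + 7 x 60 + 48 = 1118.
1118 mod 720 = 398 minutes = 6:38.
Now compute the angle at 6:38:
Hour hand: 6 x 30 + 38 x 0.5 = 199 degrees
Minute hand: 38 x 6 = 228 degrees
Difference: |199 - 228| = 29 degrees
The angle is 29 degrees

Final answer: 29 degrees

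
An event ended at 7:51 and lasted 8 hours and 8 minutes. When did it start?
Starting time: 7:51 = 471 total minutes past 12:00
Subtracting: 8 hours and 8 minutes = 488 minutes
471 - 488 = -17 (negative, add 12 hours = 720) = 703 minutes
= 11 hours and 43 minutes past 12:00 = 11:43

Final answer: 11:43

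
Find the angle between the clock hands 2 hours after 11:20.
First find the time 2 hours after 11:20.
Total minutes: 11 x 60 + 20 + 2 x 60 + 0 = 800.
800 mod 720 = 80 minutes = 1:20.
Now compute the angle at 1:20:
Hour hand: 1 x 30 + 20 x 0.5 = 40 degrees
Minute hand: 20 x 6 = 120 degrees
Difference: |40 - 120| = 80 degrees
The angle is 80 degrees

Final answer: 80 degrees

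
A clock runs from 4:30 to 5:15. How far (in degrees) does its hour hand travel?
The hour hand moves 0.5 degrees per minute.
Time elapsed: 5:15 - 4:30 = 45 minutes
Angular displacement: 45 x 0.5 = 22.5 degrees

Final answer: 22.5 degrees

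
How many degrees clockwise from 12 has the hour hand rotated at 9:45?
The hour hand moves 30 degrees per hour and 0.5 degrees per minute.
At 9:45: (9) x 30 + 45 x 0.5 = 270 + 22.5 = 292.5 degrees

Final answer: 292.5 degrees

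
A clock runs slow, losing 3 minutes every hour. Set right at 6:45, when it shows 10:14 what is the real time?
For every 60 true minutes, the faulty clock advances 57 minutes, so 1 faulty-clock minute corresponds to 60/57 true minutes.
From 6:45 to 10:14 on the faulty dial is 209 minutes.
True elapsed: 209 x 60/57 = 220 minutes = 3 hours and 40 minutes.
True time: 6:45 + 3 hours and 40 minutes = 10:25.

Final answer: 10:25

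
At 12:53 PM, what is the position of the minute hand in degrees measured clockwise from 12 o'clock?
The minute hand moves 6 degrees per minute.
At 12:53: 53 x 6 = 318 degrees

Final answer: 318 degrees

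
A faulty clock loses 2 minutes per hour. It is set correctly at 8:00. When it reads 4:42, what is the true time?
For every 60 true minutes, the faulty clock advances 58 minutes, so 1 faulty-clock minute corresponds to 60/58 true minutes.
From 8:00 to 4:42 on the faulty dial is 522 minutes.
True elapsed: 522 x 60/58 = 540 minutes = 9 hours.
True time: 8:00 + 9 hours = 5:00.

Final answer: 5:00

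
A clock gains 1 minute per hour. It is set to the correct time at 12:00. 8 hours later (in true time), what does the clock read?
For every 60 true minutes, the faulty clock advances 60 + 1 = 61 minutes.
True elapsed: 8 hours = 480 minutes.
Faulty clock advances: 480 x 61/60 = 488 minutes (drift: 8 minutes ahead).
Shown time: 12:00 + 488 minutes = 8:08.

Final answer: 8:08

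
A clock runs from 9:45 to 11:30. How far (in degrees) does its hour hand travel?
The hour hand moves 0.5 degrees per minute.
Time elapsed: 11:30 - 9:45 = 105 minutes
Angular displacement: 105 x 0.5 = 52.5 degrees

Final answer: 52.5 degrees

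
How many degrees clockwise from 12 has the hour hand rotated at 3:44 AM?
The hour hand moves 30 degrees per hour and 0.5 degrees per minute.
At 3:44: (3) x 30 + 44 x 0.5 = 90 + 22 = 112 degrees

Final answer: 112 degrees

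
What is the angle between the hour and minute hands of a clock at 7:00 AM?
Hour hand position: 7 x 30 + 0 x 0.5 = 210 degrees
Minute hand position: 0 x 6 = 0 degrees
Difference: |210 - 0| = 210 degrees
Since 210 > 180, the smaller angle is 360 - 210 = 150 degrees

Final answer: 150 degrees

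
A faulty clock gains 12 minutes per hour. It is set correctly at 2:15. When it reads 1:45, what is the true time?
For every 60 true minutes, the faulty clock advances 72 minutes, so 1 faulty-clock minute corresponds to 60/72 true minutes.
From 2:15 to 1:45 on the faulty dial is 690 minutes.
True elapsed: 690 x 60/72 = 575 minutes = 9 hours and 35 minutes.
True time: 2:15 + 9 hours and 35 minutes = 11:50.

Final answer: 11:50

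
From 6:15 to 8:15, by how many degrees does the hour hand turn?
The hour hand moves 0.5 degrees per minute.
Time elapsed: 8:15 - 6:15 = 120 minutes
Angular displacement: 120 x 0.5 = 60 degrees

Final answer: 60 degrees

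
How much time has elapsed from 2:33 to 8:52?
From 2:33 to 8:52:
(8 x 60 + 52) - (2 x 60 + 33) = 532 - 153 = 379 minutes
= 6 hours and 19 minutes

Final answer: 6 hours and 19 minutes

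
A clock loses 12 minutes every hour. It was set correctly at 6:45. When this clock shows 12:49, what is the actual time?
For every 60 true minutes, the faulty clock advances 48 minutes, so 1 faulty-clock minute corresponds to 60/48 true minutes.
From 6:45 to 12:49 on the faulty dial is 364 minutes.
True elapsed: 364 x 60/48 = 455 minutes = 7 hours and 35 minutes.
True time: 6:45 + 7 hours and 35 minutes = 2:20.

Final answer: 2:20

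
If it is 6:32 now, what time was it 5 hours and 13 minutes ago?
Starting time: 6:32 = 392 total minutes past 12:00
Subtracting: 5 hours and 13 minutes = 313 minutes
392 - 313 = 79 minutes
= 1 hour and 19 minutes past 12:00 = 1:19

Final answer: 1:19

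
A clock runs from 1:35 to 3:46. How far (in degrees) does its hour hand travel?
The hour hand moves 0.5 degrees per minute.
Time elapsed: 3:46 - 1:35 = 131 minutes
Angular displacement: 131 x 0.5 = 65.5 degrees

Final answer: 65.5 degrees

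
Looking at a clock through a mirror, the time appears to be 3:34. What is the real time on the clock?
Reflection across the vertical (12-6) axis maps a hand at angle A degrees to (360 - A) degrees, which sends a reading of T minutes past 12:00 to (720 - T) minutes past 12:00.
Mirror reads 3:34 = 214 minutes past 12:00.
Actual time: (720 - 214) mod 720 = 506 minutes = 8:26.

Final answer: 8:26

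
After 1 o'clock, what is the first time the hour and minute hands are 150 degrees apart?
At t minutes past 1:00, the hour hand is at 30 x 1 + 0.5t degrees and the minute hand is at 6t degrees.
The smaller angle between them is 150 degrees when |30H - 5.5t| = 150 or |30H - 5.5t| = 210.
With H = 1, solve 30 x 1 - 5.5t = +/- target for each target:
  t = (30 x 1 - 150) / 5.5 = -21.82 (outside (0, 60))
  t = (30 x 1 + 150) / 5.5 = 32.73
  t = (30 x 1 - 210) / 5.5 = -32.73 (outside (0, 60))
  t = (30 x 1 + 210) / 5.5 = 43.64
Valid solutions in (0, 60): {32.73, 43.64} minutes.
The first occurrence is t = 32.73 minutes.
The hands form a 150-degree angle at 32.73 minutes past 1:00.

Final answer: 32.73 minutes past 1:00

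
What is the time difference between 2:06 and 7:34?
From 2:06 to 7:34:
(7 x 60 + 34) - (2 x 60 + 6) = 454 - 126 = 328 minutes
= 5 hours and 28 minutes

Final answer: 5 hours and 28 minutes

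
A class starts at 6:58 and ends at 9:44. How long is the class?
From 6:58 to 9:44:
(9 x 60 + 44) - (6 x 60 + 58) = 584 - 418 = 166 minutes
= 2 hours and 46 minutes

Final answer: 2 hours and 46 minutes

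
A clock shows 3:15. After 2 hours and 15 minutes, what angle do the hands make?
First find the time 2 hours and 15 minutes after 3:15.
Total minutes: 3 x 60 + 15 + 2 x 60 + 15 = 330.
330 mod 720 = 330 minutes = 5:30.
Now compute the angle at 5:30:
Hour hand: 5 x 30 + 30 x 0.5 = 165 degrees
Minute hand: 30 x 6 = 180 degrees
Difference: |165 - 180| = 15 degrees
The angle is 15 degrees

Final answer: 15 degrees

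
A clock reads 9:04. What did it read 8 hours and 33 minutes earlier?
Starting time: 9:04 = 544 total minutes past 12:00
Subtracting: 8 hours and 33 minutes = 513 minutes
544 - 513 = 31 minutes
= 31 minutes past 12:00 = 12:31

Final answer: 12:31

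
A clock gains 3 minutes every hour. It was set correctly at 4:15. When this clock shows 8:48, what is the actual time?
For every 60 true minutes, the faulty clock advances 63 minutes, so 1 faulty-clock minute corresponds to 60/63 true minutes.
From 4:15 to 8:48 on the faulty dial is 273 minutes.
True elapsed: 273 x 60/63 = 260 minutes = 4 hours and 20 minutes.
True time: 4:15 + 4 hours and 20 minutes = 8:35.

Final answer: 8:35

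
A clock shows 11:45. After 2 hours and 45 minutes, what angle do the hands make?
First find the time 2 hours and 45 minutes after 11:45.
Total minutes: 11 x 60 + 45 + 2 x 60 + 45 = 870.
870 mod 720 = 150 minutes = 2:30.
Now compute the angle at 2:30:
Hour hand: 2 x 30 + 30 x 0.5 = 75 degrees
Minute hand: 30 x 6 = 180 degrees
Difference: |75 - 180| = 105 degrees
The angle is 105 degrees

Final answer: 105 degrees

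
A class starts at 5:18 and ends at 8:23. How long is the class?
From 5:18 to 8:23:
(8 x 60 + 23) - (5 x 60 + 18) = 503 - 318 = 185 minutes
= 3 hours and 5 minutes

Final answer: 3 hours and 5 minutes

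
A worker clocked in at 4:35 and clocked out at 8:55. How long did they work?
From 4:35 to 8:55:
(8 x 60 + 55) - (4 x 60 + 35) = 535 - 275 = 260 minutes
= 4 hours and 20 minutes

Final answer: 4 hours and 20 minutes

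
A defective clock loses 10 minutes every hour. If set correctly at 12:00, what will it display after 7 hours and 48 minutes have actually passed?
For every 60 true minutes, the faulty clock advances 60 - 10 = 50 minutes.
True elapsed: 7 hours and 48 minutes = 468 minutes.
Faulty clock advances: 468 x 50/60 = 390 minutes (drift: 78 minutes behind).
Shown time: 12:00 + 390 minutes = 6:30.

Final answer: 6:30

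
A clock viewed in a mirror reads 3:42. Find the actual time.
Reflection across the vertical (12-6) axis maps a hand at angle A degrees to (360 - A) degrees, which sends a reading of T minutes past 12:00 to (720 - T) minutes past 12:00.
Mirror reads 3:42 = 222 minutes past 12:00.
Actual time: (720 - 222) mod 720 = 498 minutes = 8:18.

Final answer: 8:18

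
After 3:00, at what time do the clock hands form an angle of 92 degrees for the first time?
At t minutes past 3:00, the hour hand is at 30 x 3 + 0.5t degrees and the minute hand is at 6t degrees.
The smaller angle between them is 92 degrees when |30H - 5.5t| = 92 or |30H - 5.5t| = 268.
With H = 3, solve 30 x 3 - 5.5t = +/- target for each target:
  t = (30 x 3 - 92) / 5.5 = -0.36 (outside (0, 60))
  t = (30 x 3 + 92) / 5.5 = 33.09
  t = (30 x 3 - 268) / 5.5 = -32.36 (outside (0, 60))
  t = (30 x 3 + 268) / 5.5 = 65.09 (outside (0, 60))
Valid solutions in (0, 60): {33.09} minutes.
The first occurrence is t = 33.09 minutes.
The hands form a 92-degree angle at 33.09 minutes past 3:00.

Final answer: 33.09 minutes past 3:00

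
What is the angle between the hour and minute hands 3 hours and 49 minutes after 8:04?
First find the time 3 hours and 49 minutes after 8:04.
Total minutes: 8 x 60 + 4 + 3 x 60 + 49 = 713.
713 mod 720 = 713 minutes = 11:53.
Now compute the angle at 11:53:
Hour hand: 11 x 30 + 53 x 0.5 = 356.5 degrees
Minute hand: 53 x 6 = 318 degrees
Difference: |356.5 - 318| = 38.5 degrees
The angle is 38.5 degrees

Final answer: 38.5 degrees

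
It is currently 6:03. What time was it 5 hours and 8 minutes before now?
Starting time: 6:03 = 363 total minutes past 12:00
Subtracting: 5 hours and 8 minutes = 308 minutes
363 - 308 = 55 minutes
= 55 minutes past 12:00 = 12:55

Final answer: 12:55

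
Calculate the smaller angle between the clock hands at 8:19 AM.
Hour hand position: 8 x 30 + 19 x 0.5 = 249.5 degrees
Minute hand position: 19 x 6 = 114 degrees
Difference: |249.5 - 114| = 135.5 degrees
The angle between the hands is 135.5 degrees

Final answer: 135.5 degrees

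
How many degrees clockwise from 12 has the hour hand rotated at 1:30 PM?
The hour hand moves 30 degrees per hour and 0.5 degrees per minute.
At 1:30: (1) x 30 + 30 x 0.5 = 30 + 15 = 45 degrees

Final answer: 45 degrees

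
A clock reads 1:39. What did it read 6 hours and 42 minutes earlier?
Starting time: 1:39 = 99 total minutes past 12:00
Subtracting: 6 hours and 42 minutes = 402 minutes
99 - 402 = -303 (negative, add 12 hours = 720) = 417 minutes
= 6 hours and 57 minutes past 12:00 = 6:57

Final answer: 6:57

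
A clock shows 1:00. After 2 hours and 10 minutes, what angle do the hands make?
First find the time 2 hours and 10 minutes after 1:00.
Total minutes: 1 x 60 + 0 + 2 x 60 + 10 = 190.
190 mod 720 = 190 minutes = 3:10.
Now compute the angle at 3:10:
Hour hand: 3 x 30 + 10 x 0.5 = 95 degrees
Minute hand: 10 x 6 = 60 degrees
Difference: |95 - 60| = 35 degrees
The angle is 35 degrees

Final answer: 35 degrees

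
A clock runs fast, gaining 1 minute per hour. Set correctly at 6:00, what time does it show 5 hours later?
For every 60 true minutes, the faulty clock advances 60 + 1 = 61 minutes.
True elapsed: 5 hours = 300 minutes.
Faulty clock advances: 300 x 61/60 = 305 minutes (drift: 5 minutes ahead).
Shown time: 6:00 + 305 minutes = 11:05.

Final answer: 11:05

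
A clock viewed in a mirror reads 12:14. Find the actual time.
Reflection across the vertical (12-6) axis maps a hand at angle A degrees to (360 - A) degrees, which sends a reading of T minutes past 12:00 to (720 - T) minutes past 12:00.
Mirror reads 12:14 = 14 minutes past 12:00.
Actual time: (720 - 14) mod 720 = 706 minutes = 11:46.

Final answer: 11:46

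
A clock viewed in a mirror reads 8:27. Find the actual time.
Reflection across the vertical (12-6) axis maps a hand at angle A degrees to (360 - A) degrees, which sends a reading of T minutes past 12:00 to (720 - T) minutes past 12:00.
Mirror reads 8:27 = 507 minutes past 12:00.
Actual time: (720 - 507) mod 720 = 213 minutes = 3:33.

Final answer: 3:33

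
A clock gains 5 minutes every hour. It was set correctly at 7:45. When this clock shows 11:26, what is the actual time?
For every 60 true minutes, the faulty clock advances 65 minutes, so 1 faulty-clock minute corresponds to 60/65 true minutes.
From 7:45 to 11:26 on the faulty dial is 221 minutes.
True elapsed: 221 x 60/65 = 204 minutes = 3 hours and 24 minutes.
True time: 7:45 + 3 hours and 24 minutes = 11:09.

Final answer: 11:09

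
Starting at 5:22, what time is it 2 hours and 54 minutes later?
Starting time: 5:22
Adding 54 minutes to 22 minutes: 22 + 54 = 76 minutes = 1 hour and 16 minutes
Adding 2 hours: 5 + 2 + 1 (carry) = 8
Final time: 8:16

Final answer: 8:16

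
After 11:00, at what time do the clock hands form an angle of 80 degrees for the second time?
At t minutes past 11:00, the hour hand is at 30 x 11 + 0.5t degrees and the minute hand is at 6t degrees.
The smaller angle between them is 80 degrees when |30H - 5.5t| = 80 or |30H - 5.5t| = 280.
With H = 11, solve 30 x 11 - 5.5t = +/- target for each target:
  t = (30 x 11 - 80) / 5.5 = 45.45
  t = (30 x 11 + 80) / 5.5 = 74.55 (outside (0, 60))
  t = (30 x 11 - 280) / 5.5 = 9.09
  t = (30 x 11 + 280) / 5.5 = 110.91 (outside (0, 60))
Valid solutions in (0, 60): {9.09, 45.45} minutes.
The second occurrence is t = 45.45 minutes.
The hands form a 80-degree angle at 45.45 minutes past 11:00.

Final answer: 45.45 minutes past 11:00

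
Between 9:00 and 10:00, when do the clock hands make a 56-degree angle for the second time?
At t minutes past 9:00, the hour hand is at 30 x 9 + 0.5t degrees and the minute hand is at 6t degrees.
The smaller angle between them is 56 degrees when |30H - 5.5t| = 56 or |30H - 5.5t| = 304.
With H = 9, solve 30 x 9 - 5.5t = +/- target for each target:
  t = (30 x 9 - 56) / 5.5 = 38.91
  t = (30 x 9 + 56) / 5.5 = 59.27
  t = (30 x 9 - 304) / 5.5 = -6.18 (outside (0, 60))
  t = (30 x 9 + 304) / 5.5 = 104.36 (outside (0, 60))
Valid solutions in (0, 60): {38.91, 59.27} minutes.
The second occurrence is t = 59.27 minutes.
The hands form a 56-degree angle at 59.27 minutes past 9:00.

Final answer: 59.27 minutes past 9:00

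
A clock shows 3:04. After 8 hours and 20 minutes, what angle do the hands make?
First find the time 8 hours and 20 minutes after 3:04.
Total minutes: 3 x 60 + 4 + 8 x 60 + 20 = 684.
684 mod 720 = 684 minutes = 11:24.
Now compute the angle at 11:24:
Hour hand: 11 x 30 + 24 x 0.5 = 342 degrees
Minute hand: 24 x 6 = 144 degrees
Difference: |342 - 144| = 198 degrees
Smaller angle: 360 - 198 = 162 degrees

Final answer: 162 degrees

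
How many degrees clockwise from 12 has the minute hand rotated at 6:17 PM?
The minute hand moves 6 degrees per minute.
At 6:17: 17 x 6 = 102 degrees

Final answer: 102 degrees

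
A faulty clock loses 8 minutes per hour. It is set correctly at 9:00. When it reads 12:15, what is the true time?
For every 60 true minutes, the faulty clock advances 52 minutes, so 1 faulty-clock minute corresponds to 60/52 true minutes.
From 9:00 to 12:15 on the faulty dial is 195 minutes.
True elapsed: 195 x 60/52 = 225 minutes = 3 hours and 45 minutes.
True time: 9:00 + 3 hours and 45 minutes = 12:45.

Final answer: 12:45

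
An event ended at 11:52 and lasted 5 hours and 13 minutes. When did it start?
Starting time: 11:52 = 712 total minutes past 12:00
Subtracting: 5 hours and 13 minutes = 313 minutes
712 - 313 = 399 minutes
= 6 hours and 39 minutes past 12:00 = 6:39

Final answer: 6:39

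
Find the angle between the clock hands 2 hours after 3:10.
First find the time 2 hours after 3:10.
Total minutes: 3 x 60 + 10 + 2 x 60 + 0 = 310.
310 mod 720 = 310 minutes = 5:10.
Now compute the angle at 5:10:
Hour hand: 5 x 30 + 10 x 0.5 = 155 degrees
Minute hand: 10 x 6 = 60 degrees
Difference: |155 - 60| = 95 degrees
The angle is 95 degrees

Final answer: 95 degrees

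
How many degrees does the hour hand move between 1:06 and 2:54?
The hour hand moves 0.5 degrees per minute.
Time elapsed: 2:54 - 1:06 = 108 minutes
Angular displacement: 108 x 0.5 = 54 degrees

Final answer: 54 degrees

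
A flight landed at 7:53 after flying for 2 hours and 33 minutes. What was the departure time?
Starting time: 7:53 = 473 total minutes past 12:00
Subtracting: 2 hours and 33 minutes = 153 minutes
473 - 153 = 320 minutes
= 5 hours and 20 minutes past 12:00 = 5:20

Final answer: 5:20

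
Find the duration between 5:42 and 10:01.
From 5:42 to 10:01:
(10 x 60 + 1) - (5 x 60 + 42) = 601 - 342 = 259 minutes
= 4 hours and 19 minutes

Final answer: 4 hours and 19 minutes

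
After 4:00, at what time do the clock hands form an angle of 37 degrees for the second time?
At t minutes past 4:00, the hour hand is at 30 x 4 + 0.5t degrees and the minute hand is at 6t degrees.
The smaller angle between them is 37 degrees when |30H - 5.5t| = 37 or |30H - 5.5t| = 323.
With H = 4, solve 30 x 4 - 5.5t = +/- target for each target:
  t = (30 x 4 - 37) / 5.5 = 15.09
  t = (30 x 4 + 37) / 5.5 = 28.55
  t = (30 x 4 - 323) / 5.5 = -36.91 (outside (0, 60))
  t = (30 x 4 + 323) / 5.5 = 80.55 (outside (0, 60))
Valid solutions in (0, 60): {15.09, 28.55} minutes.
The second occurrence is t = 28.55 minutes.
The hands form a 37-degree angle at 28.55 minutes past 4:00.

Final answer: 28.55 minutes past 4:00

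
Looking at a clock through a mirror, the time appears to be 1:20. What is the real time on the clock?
Reflection across the vertical (12-6) axis maps a hand at angle A degrees to (360 - A) degrees, which sends a reading of T minutes past 12:00 to (720 - T) minutes past 12:00.
Mirror reads 1:20 = 80 minutes past 12:00.
Actual time: (720 - 80) mod 720 = 640 minutes = 10:40.

Final answer: 10:40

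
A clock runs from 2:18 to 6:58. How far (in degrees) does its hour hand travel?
The hour hand moves 0.5 degrees per minute.
Time elapsed: 6:58 - 2:18 = 280 minutes
Angular displacement: 280 x 0.5 = 140 degrees

Final answer: 140 degrees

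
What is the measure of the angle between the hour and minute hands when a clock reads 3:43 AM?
Hour hand position: 3 x 30 + 43 x 0.5 = 111.5 degrees
Minute hand position: 43 x 6 = 258 degrees
Difference: |111.5 - 258| = 146.5 degrees
The angle between the hands is 146.5 degrees

Final answer: 146.5 degrees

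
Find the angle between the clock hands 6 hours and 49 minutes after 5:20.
First find the time 6 hours and 49 minutes after 5:20.
Total minutes: 5 x 60 + 20 + 6 x 60 + 49 = 729.
729 mod 720 = 9 minutes = 12:09.
Now compute the angle at 12:09:
Hour hand: 0 x 30 + 9 x 0.5 = 4.5 degrees
Minute hand: 9 x 6 = 54 degrees
Difference: |4.5 - 54| = 49.5 degrees
The angle is 49.5 degrees

Final answer: 49.5 degrees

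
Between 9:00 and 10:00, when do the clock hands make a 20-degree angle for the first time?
At t minutes past 9:00, the hour hand is at 30 x 9 + 0.5t degrees and the minute hand is at 6t degrees.
The smaller angle between them is 20 degrees when |30H - 5.5t| = 20 or |30H - 5.5t| = 340.
With H = 9, solve 30 x 9 - 5.5t = +/- target for each target:
  t = (30 x 9 - 20) / 5.5 = 45.45
  t = (30 x 9 + 20) / 5.5 = 52.73
  t = (30 x 9 - 340) / 5.5 = -12.73 (outside (0, 60))
  t = (30 x 9 + 340) / 5.5 = 110.91 (outside (0, 60))
Valid solutions in (0, 60): {45.45, 52.73} minutes.
The first occurrence is t = 45.45 minutes.
The hands form a 20-degree angle at 45.45 minutes past 9:00.

Final answer: 45.45 minutes past 9:00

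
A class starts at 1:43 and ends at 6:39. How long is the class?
From 1:43 to 6:39:
(6 x 60 + 39) - (1 x 60 + 43) = 399 - 103 = 296 minutes
= 4 hours and 56 minutes

Final answer: 4 hours and 56 minutes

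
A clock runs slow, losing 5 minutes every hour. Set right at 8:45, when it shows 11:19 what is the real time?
For every 60 true minutes, the faulty clock advances 55 minutes, so 1 faulty-clock minute corresponds to 60/55 true minutes.
From 8:45 to 11:19 on the faulty dial is 154 minutes.
True elapsed: 154 x 60/55 = 168 minutes = 2 hours and 48 minutes.
True time: 8:45 + 2 hours and 48 minutes = 11:33.

Final answer: 11:33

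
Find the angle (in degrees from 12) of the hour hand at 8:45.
The hour hand moves 30 degrees per hour and 0.5 degrees per minute.
At 8:45: (8) x 30 + 45 x 0.5 = 240 + 22.5 = 262.5 degrees

Final answer: 262.5 degrees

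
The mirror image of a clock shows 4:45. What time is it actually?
Reflection across the vertical (12-6) axis maps a hand at angle A degrees to (360 - A) degrees, which sends a reading of T minutes past 12:00 to (720 - T) minutes past 12:00.
Mirror reads 4:45 = 285 minutes past 12:00.
Actual time: (720 - 285) mod 720 = 435 minutes = 7:15.

Final answer: 7:15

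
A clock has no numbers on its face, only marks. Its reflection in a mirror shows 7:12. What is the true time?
Reflection across the vertical (12-6) axis maps a hand at angle A degrees to (360 - A) degrees, which sends a reading of T minutes past 12:00 to (720 - T) minutes past 12:00.
Mirror reads 7:12 = 432 minutes past 12:00.
Actual time: (720 - 432) mod 720 = 288 minutes = 4:48.

Final answer: 4:48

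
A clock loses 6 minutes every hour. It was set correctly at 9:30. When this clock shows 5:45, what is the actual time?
For every 60 true minutes, the faulty clock advances 54 minutes, so 1 faulty-clock minute corresponds to 60/54 true minutes.
From 9:30 to 5:45 on the faulty dial is 495 minutes.
True elapsed: 495 x 60/54 = 550 minutes = 9 hours and 10 minutes.
True time: 9:30 + 9 hours and 10 minutes = 6:40.

Final answer: 6:40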